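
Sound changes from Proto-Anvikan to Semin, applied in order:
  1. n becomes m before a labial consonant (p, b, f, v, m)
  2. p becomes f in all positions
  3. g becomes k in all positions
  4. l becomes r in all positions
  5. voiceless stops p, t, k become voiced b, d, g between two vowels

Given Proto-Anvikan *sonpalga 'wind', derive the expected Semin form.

Semin: *sonpalga
  sonpalga → sompalga   [nasal place assimilation]
  sompalga → somfalga   [unconditioned shift]
  somfalga → somfalka   [unconditioned shift]
  somfalka → somfarka   [unconditioned shift]
  somfarka (rule 5 does not apply)
  giving Semin somfarka.

somfarka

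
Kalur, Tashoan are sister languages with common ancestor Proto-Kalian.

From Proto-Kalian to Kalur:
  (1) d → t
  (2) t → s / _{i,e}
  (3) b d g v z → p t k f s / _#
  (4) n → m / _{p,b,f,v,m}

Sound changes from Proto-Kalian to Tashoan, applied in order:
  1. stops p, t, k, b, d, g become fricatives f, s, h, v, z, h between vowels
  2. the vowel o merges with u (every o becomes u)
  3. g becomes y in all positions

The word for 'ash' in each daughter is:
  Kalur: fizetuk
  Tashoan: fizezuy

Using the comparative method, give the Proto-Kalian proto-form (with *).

Position 5: Kalur has t, Tashoan has z. Taking the neighbouring segments as reconstructed: Kalur t could go back to *t or *d; Tashoan z could go back to *d or *z — the one source consistent with every daughter is *d.
Position 7: Kalur has k, Tashoan has y. Taking the neighbouring segments as reconstructed: Kalur k could go back to *k or *g; Tashoan y could go back to *g or *y — the one source consistent with every daughter is *g.
Verify the candidate proto-form against each daughter:
Kalur: *fizedug
  fizedug → fizetug   [unconditioned shift]
  fizetug (rule 2 does not apply)
  fizetug → fizetuk   [final devoicing]
  fizetuk (rule 4 does not apply)
  giving Kalur fizetuk.
Tashoan: *fizedug
  fizedug → fizezug   [intervocalic lenition]
  fizezug (rule 2 does not apply)
  fizezug → fizezuy   [unconditioned shift]
  giving Tashoan fizezuy.
Only *fizedug yields all of Kalur fizetuk, Tashoan fizezuy.

*fizedug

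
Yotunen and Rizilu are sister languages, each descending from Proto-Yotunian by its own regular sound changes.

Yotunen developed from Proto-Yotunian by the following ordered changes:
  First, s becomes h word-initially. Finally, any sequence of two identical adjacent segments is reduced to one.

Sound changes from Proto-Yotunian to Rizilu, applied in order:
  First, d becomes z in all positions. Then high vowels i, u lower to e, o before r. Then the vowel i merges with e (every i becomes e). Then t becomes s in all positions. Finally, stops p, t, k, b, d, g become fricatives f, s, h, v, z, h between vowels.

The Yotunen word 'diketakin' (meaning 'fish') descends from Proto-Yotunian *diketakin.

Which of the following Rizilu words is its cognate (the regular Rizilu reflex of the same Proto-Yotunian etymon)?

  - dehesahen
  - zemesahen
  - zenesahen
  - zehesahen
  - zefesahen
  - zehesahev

Rizilu: start from *diketakin.
  rule 1 (unconditioned shift): diketakin → ziketakin
  rule 2: no change — ziketakin
  rule 3 (vowel merger): ziketakin → zeketaken
  rule 4 (unconditioned shift): zeketaken → zekesaken
  rule 5 (intervocalic lenition): zekesaken → zehesahen
  ⇒ Rizilu zehesahen
Among the options, 'zehesahen' alone shows every Rizilu change applied in order.

zehesahen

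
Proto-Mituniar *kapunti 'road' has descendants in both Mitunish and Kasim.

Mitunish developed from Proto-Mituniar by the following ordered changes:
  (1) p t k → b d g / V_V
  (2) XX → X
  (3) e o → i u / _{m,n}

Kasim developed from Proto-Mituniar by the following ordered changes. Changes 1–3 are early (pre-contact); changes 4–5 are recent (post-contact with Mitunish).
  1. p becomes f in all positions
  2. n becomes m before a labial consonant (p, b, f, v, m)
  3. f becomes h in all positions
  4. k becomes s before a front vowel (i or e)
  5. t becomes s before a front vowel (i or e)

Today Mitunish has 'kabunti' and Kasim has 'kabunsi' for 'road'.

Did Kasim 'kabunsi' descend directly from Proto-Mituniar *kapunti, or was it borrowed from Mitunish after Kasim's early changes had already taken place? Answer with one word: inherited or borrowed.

borrowed

If inherited, *kapunti would pass through all of Kasim's changes:
Kasim: start from *kapunti.
  rule 1 (unconditioned shift): kapunti → kafunti
  rule 2: no change — kafunti
  rule 3 (unconditioned shift): kafunti → kahunti
  rule 4: no change — kahunti
  rule 5 (palatalisation): kahunti → kahunsi
  ⇒ Kasim kahunsi
If borrowed from Mitunish 'kabunti' after the early changes, it would undergo only the recent ones:
  rule 4 (palatalisation): no change (kabunti)
  rule 5 (palatalisation): kabunti → kabunsi
  ⇒ as a loan: kabunsi
Kasim 'kabunsi' matches the loan outcome 'kabunsi', not the inherited 'kahunsi' — it skipped the early Kasim changes, so it was borrowed from Mitunish.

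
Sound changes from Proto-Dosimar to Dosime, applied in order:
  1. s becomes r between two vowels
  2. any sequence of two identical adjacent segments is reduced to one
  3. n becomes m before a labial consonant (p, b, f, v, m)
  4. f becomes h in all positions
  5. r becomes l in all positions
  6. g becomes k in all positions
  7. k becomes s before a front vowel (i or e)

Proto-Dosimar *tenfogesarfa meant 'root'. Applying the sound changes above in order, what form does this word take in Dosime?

Dosime: start from *tenfogesarfa.
  rule 1 (rhotacism): tenfogesarfa → tenfogerarfa
  rule 2: no change — tenfogerarfa
  rule 3 (nasal place assimilation): tenfogerarfa → temfogerarfa
  rule 4 (unconditioned shift): temfogerarfa → temhogerarha
  rule 5 (unconditioned shift): temhogerarha → temhogelalha
  rule 6 (unconditioned shift): temhogelalha → temhokelalha
  rule 7 (palatalisation): temhokelalha → temhoselalha
  ⇒ Dosime temhoselalha

temhoselalha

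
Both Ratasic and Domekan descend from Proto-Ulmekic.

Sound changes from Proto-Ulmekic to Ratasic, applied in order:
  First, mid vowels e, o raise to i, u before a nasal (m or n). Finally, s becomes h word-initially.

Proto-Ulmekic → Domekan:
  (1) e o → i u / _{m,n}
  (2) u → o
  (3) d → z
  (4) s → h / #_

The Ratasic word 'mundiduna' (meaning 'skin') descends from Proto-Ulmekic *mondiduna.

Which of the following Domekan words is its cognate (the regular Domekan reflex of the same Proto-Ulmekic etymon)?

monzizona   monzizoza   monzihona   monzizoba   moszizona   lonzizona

Domekan: start from *mondiduna.
  rule 1 (pre-nasal raising): mondiduna → mundiduna
  rule 2 (vowel merger): mundiduna → mondidona
  rule 3 (unconditioned shift): mondidona → monzizona
  rule 4: no change — monzizona
  ⇒ Domekan monzizona
The other candidates each miss or misapply at least one Domekan change.

monzizona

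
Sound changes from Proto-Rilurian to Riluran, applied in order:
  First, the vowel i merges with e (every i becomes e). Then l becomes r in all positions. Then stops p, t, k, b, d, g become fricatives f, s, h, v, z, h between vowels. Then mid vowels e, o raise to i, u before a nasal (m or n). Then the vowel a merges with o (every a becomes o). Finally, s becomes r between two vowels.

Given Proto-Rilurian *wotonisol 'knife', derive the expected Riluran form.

woruneror

Riluran: start from *wotonisol.
  rule 1 (vowel merger): wotonisol → wotonesol
  rule 2 (unconditioned shift): wotonesol → wotonesor
  rule 3 (intervocalic lenition): wotonesor → wosonesor
  rule 4 (pre-nasal raising): wosonesor → wosunesor
  rule 5: no change — wosunesor
  rule 6 (rhotacism): wosunesor → woruneror
  ⇒ Riluran woruneror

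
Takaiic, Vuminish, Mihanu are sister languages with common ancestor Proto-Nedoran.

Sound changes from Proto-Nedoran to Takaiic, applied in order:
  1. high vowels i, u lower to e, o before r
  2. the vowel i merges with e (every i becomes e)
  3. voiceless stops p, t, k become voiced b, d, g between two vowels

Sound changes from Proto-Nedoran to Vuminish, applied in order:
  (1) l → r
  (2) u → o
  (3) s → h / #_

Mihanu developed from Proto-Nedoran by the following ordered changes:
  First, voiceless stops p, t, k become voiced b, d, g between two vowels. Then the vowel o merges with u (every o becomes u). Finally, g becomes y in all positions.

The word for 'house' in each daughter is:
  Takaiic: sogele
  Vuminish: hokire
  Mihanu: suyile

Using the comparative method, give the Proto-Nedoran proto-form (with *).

Position 3: Takaiic has g, Vuminish has k, Mihanu has y. Vuminish preserves k here (none of its changes turn any other segment into k), so the proto-segment is *k.
Position 4: Takaiic has e, Vuminish has i, Mihanu has i. Vuminish preserves i here (none of its changes turn any other segment into i), so the proto-segment is *i.
Continuing position by position gives *sokile; check it forward:
Takaiic: *sokile > sokele > sogele  (by vowel merger, intervocalic voicing)
Vuminish: *sokile > sokire > hokire  (by unconditioned shift, debuccalisation)
Mihanu: *sokile > sogile > sugile > suyile  (by intervocalic voicing, vowel merger, unconditioned shift)
No other proto-form is consistent with every reflex, so the reconstruction is *sokile.

*sokile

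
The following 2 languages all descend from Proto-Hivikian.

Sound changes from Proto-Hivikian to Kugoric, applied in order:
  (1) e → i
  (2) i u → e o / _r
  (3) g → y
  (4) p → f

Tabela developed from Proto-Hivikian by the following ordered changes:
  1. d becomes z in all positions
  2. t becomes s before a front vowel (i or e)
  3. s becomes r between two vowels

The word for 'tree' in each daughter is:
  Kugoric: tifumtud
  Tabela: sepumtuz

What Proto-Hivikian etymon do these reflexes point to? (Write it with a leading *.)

Position 2: Kugoric has i, Tabela has e. Tabela preserves e here (none of its changes turn any other segment into e), so the proto-segment is *e.
Position 3: Kugoric has f, Tabela has p. Tabela preserves p here (none of its changes turn any other segment into p), so the proto-segment is *p.
Position 8: Kugoric has d, Tabela has z. Kugoric preserves d here (none of its changes turn any other segment into d), so the proto-segment is *d.
Continuing position by position gives *tepumtud; check it forward:
Kugoric: start from *tepumtud.
  rule 1 (vowel merger): tepumtud → tipumtud
  rule 2: no change — tipumtud
  rule 3: no change — tipumtud
  rule 4 (unconditioned shift): tipumtud → tifumtud
  ⇒ Kugoric tifumtud
Tabela: start from *tepumtud.
  rule 1 (unconditioned shift): tepumtud → tepumtuz
  rule 2 (palatalisation): tepumtuz → sepumtuz
  rule 3: no change — sepumtuz
  ⇒ Tabela sepumtuz
*tepumtud is the unique common source.

*tepumtud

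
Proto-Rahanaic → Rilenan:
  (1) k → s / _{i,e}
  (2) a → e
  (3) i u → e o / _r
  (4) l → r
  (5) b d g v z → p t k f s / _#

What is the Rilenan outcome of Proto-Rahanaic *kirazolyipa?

serezoryipe

Rilenan: *kirazolyipa
  kirazolyipa → sirazolyipa   [palatalisation]
  sirazolyipa → sirezolyipe   [vowel merger]
  sirezolyipe → serezolyipe   [pre-rhotic lowering]
  serezolyipe → serezoryipe   [unconditioned shift]
  serezoryipe (rule 5 does not apply)
  giving Rilenan serezoryipe.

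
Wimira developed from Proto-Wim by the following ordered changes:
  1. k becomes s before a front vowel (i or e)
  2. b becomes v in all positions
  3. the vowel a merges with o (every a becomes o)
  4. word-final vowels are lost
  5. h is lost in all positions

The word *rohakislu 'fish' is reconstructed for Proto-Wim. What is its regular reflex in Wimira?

Wimira: start from *rohakislu.
  rule 1 (palatalisation): rohakislu → rohasislu
  rule 2: no change — rohasislu
  rule 3 (vowel merger): rohasislu → rohosislu
  rule 4 (apocope): rohosislu → rohosisl
  rule 5 (h-loss): rohosisl → roosisl
  ⇒ Wimira roosisl

roosisl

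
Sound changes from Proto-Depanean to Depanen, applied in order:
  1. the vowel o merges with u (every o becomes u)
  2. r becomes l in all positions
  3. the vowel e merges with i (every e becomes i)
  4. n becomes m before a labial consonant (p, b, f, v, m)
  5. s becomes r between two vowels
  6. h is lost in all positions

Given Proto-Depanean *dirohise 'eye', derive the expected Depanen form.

Depanen: start from *dirohise.
  rule 1 (vowel merger): dirohise → diruhise
  rule 2 (unconditioned shift): diruhise → diluhise
  rule 3 (vowel merger): diluhise → diluhisi
  rule 4: no change — diluhisi
  rule 5 (rhotacism): diluhisi → diluhiri
  rule 6 (h-loss): diluhiri → diluiri
  ⇒ Depanen diluiri

diluiri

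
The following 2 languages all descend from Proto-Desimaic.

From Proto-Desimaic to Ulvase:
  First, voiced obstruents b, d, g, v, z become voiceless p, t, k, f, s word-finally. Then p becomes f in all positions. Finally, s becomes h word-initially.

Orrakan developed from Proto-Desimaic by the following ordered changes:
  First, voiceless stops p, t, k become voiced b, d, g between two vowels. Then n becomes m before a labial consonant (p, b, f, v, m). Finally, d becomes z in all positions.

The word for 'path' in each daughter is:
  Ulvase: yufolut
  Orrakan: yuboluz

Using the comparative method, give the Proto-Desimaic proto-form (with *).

Position 3: Ulvase has f, Orrakan has b. Taking the neighbouring segments as reconstructed: Ulvase f could go back to *p or *f; Orrakan b could go back to *p or *b — the one source consistent with every daughter is *p.
Position 7: Ulvase has t, Orrakan has z. Taking the neighbouring segments as reconstructed: Ulvase t could go back to *t or *d; Orrakan z could go back to *d or *z — the one source consistent with every daughter is *d.
Continuing position by position gives *yupolud; check it forward:
Ulvase: start from *yupolud.
  rule 1 (final devoicing): yupolud → yupolut
  rule 2 (unconditioned shift): yupolut → yufolut
  rule 3: no change — yufolut
  ⇒ Ulvase yufolut
Orrakan: *yupolud
  yupolud → yubolud   [intervocalic voicing]
  yubolud (rule 2 does not apply)
  yubolud → yuboluz   [unconditioned shift]
  giving Orrakan yuboluz.
*yupolud is the unique common source.

*yupolud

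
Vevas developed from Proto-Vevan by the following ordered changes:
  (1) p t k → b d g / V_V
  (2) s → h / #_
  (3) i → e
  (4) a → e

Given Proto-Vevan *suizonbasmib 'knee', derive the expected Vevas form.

Vevas: *suizonbasmib
  suizonbasmib (rule 1 does not apply)
  suizonbasmib → huizonbasmib   [debuccalisation]
  huizonbasmib → huezonbasmeb   [vowel merger]
  huezonbasmeb → huezonbesmeb   [vowel merger]
  giving Vevas huezonbesmeb.

huezonbesmeb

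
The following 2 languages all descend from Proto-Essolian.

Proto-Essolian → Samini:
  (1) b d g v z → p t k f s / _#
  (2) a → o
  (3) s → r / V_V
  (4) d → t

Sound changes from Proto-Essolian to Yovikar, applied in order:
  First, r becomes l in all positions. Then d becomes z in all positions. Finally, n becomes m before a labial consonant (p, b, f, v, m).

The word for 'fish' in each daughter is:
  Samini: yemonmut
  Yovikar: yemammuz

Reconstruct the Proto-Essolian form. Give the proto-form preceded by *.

Position 8: Samini has t, Yovikar has z. Taking the neighbouring segments as reconstructed: Samini t could go back to *t or *d; Yovikar z could go back to *d or *z — the one source consistent with every daughter is *d.
Position 5: Samini has n, Yovikar has m. Samini preserves n here (none of its changes turn any other segment into n), so the proto-segment is *n.
Position 4: Samini has o, Yovikar has a. Yovikar preserves a here (none of its changes turn any other segment into a), so the proto-segment is *a.
Continuing position by position gives *yemanmud; check it forward:
Samini: start from *yemanmud.
  rule 1 (final devoicing): yemanmud → yemanmut
  rule 2 (vowel merger): yemanmut → yemonmut
  rule 3: no change — yemonmut
  rule 4: no change — yemonmut
  ⇒ Samini yemonmut
Yovikar: *yemanmud > yemanmuz > yemammuz  (by unconditioned shift, nasal place assimilation)
Only *yemanmud yields all of Samini yemonmut, Yovikar yemammuz.

*yemanmud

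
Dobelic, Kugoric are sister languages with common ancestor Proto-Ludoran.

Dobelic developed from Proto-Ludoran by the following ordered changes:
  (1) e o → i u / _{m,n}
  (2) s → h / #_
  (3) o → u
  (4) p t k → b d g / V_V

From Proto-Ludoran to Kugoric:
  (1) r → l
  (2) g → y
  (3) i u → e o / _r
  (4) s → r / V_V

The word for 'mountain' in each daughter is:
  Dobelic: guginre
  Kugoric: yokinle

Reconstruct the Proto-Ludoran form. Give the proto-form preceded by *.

Position 2: Dobelic has u, Kugoric has o. Taking the neighbouring segments as reconstructed: Dobelic u could go back to *o or *u; Kugoric o can only go back to *o — the one source consistent with every daughter is *o.
Position 6: Dobelic has r, Kugoric has l. Dobelic preserves r here (none of its changes turn any other segment into r), so the proto-segment is *r.
Position 1: Dobelic has g, Kugoric has y. Taking the neighbouring segments as reconstructed: Dobelic g can only go back to *g; Kugoric y could go back to *g or *y — the one source consistent with every daughter is *g.
This points to *gokinre. Verify forward in each daughter:
Dobelic: start from *gokinre.
  rule 1: no change — gokinre
  rule 2: no change — gokinre
  rule 3 (vowel merger): gokinre → gukinre
  rule 4 (intervocalic voicing): gukinre → guginre
  ⇒ Dobelic guginre
Kugoric: *gokinre
  gokinre → gokinle   [unconditioned shift]
  gokinle → yokinle   [unconditioned shift]
  yokinle (rule 3 does not apply)
  yokinle (rule 4 does not apply)
  giving Kugoric yokinle.
No other proto-form is consistent with every reflex, so the reconstruction is *gokinre.

*gokinre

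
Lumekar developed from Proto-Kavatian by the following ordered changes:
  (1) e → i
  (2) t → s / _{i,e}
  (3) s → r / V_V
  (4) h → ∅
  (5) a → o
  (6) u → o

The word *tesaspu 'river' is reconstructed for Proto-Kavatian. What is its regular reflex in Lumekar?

Lumekar: *tesaspu > tisaspu > sisaspu > siraspu > sirospu > sirospo  (by vowel merger, palatalisation, rhotacism, vowel merger, vowel merger)

sirospo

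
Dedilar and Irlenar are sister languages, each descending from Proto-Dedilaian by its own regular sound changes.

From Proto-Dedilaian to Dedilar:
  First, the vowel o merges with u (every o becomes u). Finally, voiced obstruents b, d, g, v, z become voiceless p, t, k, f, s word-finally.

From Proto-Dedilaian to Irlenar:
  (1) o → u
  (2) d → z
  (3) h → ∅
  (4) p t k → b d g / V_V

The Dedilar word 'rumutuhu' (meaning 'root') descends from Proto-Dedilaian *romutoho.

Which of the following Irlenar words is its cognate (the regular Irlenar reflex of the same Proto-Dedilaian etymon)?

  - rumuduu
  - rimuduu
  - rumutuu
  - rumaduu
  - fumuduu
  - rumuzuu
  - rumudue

rumuduu

Irlenar: *romutoho
  romutoho → rumutuhu   [vowel merger]
  rumutuhu (rule 2 does not apply)
  rumutuhu → rumutuu   [h-loss]
  rumutuu → rumuduu   [intervocalic voicing]
  giving Irlenar rumuduu.
The other candidates each miss or misapply at least one Irlenar change.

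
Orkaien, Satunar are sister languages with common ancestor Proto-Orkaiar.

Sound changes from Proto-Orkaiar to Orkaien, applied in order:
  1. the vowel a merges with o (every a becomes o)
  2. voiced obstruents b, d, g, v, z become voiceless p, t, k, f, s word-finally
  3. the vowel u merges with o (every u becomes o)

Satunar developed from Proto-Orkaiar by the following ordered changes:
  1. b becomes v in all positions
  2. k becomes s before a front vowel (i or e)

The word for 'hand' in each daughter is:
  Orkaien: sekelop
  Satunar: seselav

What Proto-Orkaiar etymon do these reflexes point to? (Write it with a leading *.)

Position 6: Orkaien has o, Satunar has a. Satunar preserves a here (none of its changes turn any other segment into a), so the proto-segment is *a.
Position 3: Orkaien has k, Satunar has s. Taking the neighbouring segments as reconstructed: Orkaien k can only go back to *k; Satunar s could go back to *k or *s — the one source consistent with every daughter is *k.
Position 7: Orkaien has p, Satunar has v. Taking the neighbouring segments as reconstructed: Orkaien p could go back to *p or *b; Satunar v could go back to *b or *v — the one source consistent with every daughter is *b.
The remaining positions agree across the daughters. Check the candidate against every language:
Orkaien: *sekelab > sekelob > sekelop  (by vowel merger, final devoicing)
Satunar: *sekelab > sekelav > seselav  (by unconditioned shift, palatalisation)
*sekelab is the unique common source.

*sekelab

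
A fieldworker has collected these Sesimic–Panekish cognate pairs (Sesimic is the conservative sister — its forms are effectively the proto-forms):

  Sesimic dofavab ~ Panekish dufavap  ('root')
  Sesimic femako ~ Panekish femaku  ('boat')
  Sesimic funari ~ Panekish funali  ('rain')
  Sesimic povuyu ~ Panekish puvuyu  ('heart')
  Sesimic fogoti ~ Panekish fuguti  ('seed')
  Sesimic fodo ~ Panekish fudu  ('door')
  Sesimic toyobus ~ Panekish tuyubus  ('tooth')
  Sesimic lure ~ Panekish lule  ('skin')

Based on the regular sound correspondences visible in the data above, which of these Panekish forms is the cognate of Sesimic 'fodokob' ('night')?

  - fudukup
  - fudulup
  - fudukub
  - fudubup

fogoti ~ fuguti, fodo ~ fudu — Sesimic o corresponds to Panekish u after a consonant, before a consonant other than r, m, n, p, b, f, v.
toyobus ~ tuyubus — Sesimic o corresponds to Panekish u after a consonant, before a labial obstruent.
dofavab ~ dufavap — Sesimic b corresponds to Panekish p word-finally.
Applying these to Sesimic 'fodokob':
  fodokob → fudokob   (o→u after a consonant, before a consonant other than r, m, n, p, b, f, v)
  fudokob → fudukob   (o→u after a consonant, before a consonant other than r, m, n, p, b, f, v)
  fudukob → fudukub   (o→u after a consonant, before a labial obstruent)
  fudukub → fudukup   (b→p word-finally)
So the Panekish cognate is 'fudukup'.

fudukup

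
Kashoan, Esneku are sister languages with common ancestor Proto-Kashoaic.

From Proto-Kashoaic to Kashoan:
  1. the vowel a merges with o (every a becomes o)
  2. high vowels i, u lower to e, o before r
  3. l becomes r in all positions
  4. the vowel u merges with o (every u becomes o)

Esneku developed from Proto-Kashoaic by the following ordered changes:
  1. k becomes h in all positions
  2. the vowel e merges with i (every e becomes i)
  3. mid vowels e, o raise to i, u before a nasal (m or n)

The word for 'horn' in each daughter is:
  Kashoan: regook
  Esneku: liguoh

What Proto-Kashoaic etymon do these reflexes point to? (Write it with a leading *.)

*leguok

Position 1: Kashoan has r, Esneku has l. Esneku preserves l here (none of its changes turn any other segment into l), so the proto-segment is *l.
Position 6: Kashoan has k, Esneku has h. Kashoan preserves k here (none of its changes turn any other segment into k), so the proto-segment is *k.
Verify the candidate proto-form against each daughter:
Kashoan: *leguok > reguok > regook  (by unconditioned shift, vowel merger)
Esneku: *leguok > leguoh > liguoh  (by unconditioned shift, vowel merger)
No other proto-form is consistent with every reflex, so the reconstruction is *leguok.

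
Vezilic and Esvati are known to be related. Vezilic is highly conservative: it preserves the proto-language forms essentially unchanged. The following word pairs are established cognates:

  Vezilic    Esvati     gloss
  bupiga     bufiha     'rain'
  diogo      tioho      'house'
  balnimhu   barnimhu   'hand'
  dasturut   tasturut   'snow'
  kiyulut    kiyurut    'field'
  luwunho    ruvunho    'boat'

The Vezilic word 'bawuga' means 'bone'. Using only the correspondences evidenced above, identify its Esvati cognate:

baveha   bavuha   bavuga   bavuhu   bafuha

luwunho ~ ruvunho — Vezilic w corresponds to Esvati v between vowels (before a back vowel).
bupiga ~ bufiha — Vezilic g corresponds to Esvati h between vowels (before a back vowel).
Applying these to Vezilic 'bawuga':
  bawuga → bavuga   (w→v between vowels (before a back vowel))
  bavuga → bavuha   (g→h between vowels (before a back vowel))
So the Esvati cognate is 'bavuha'.

bavuha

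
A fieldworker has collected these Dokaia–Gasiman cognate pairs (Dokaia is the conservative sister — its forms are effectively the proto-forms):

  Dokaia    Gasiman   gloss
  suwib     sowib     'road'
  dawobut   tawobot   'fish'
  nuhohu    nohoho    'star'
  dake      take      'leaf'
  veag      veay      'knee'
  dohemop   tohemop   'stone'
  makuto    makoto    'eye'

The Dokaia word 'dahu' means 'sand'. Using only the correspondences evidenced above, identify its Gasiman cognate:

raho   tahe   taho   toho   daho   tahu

dawobut ~ tawobot, dake ~ take — Dokaia d corresponds to Gasiman t word-initially before a back vowel.
nuhohu ~ nohoho — Dokaia u corresponds to Gasiman o word-finally.
Applying these to Dokaia 'dahu':
  dahu → tahu   (d→t word-initially before a back vowel)
  tahu → taho   (u→o word-finally)
So the Gasiman cognate is 'taho'.

taho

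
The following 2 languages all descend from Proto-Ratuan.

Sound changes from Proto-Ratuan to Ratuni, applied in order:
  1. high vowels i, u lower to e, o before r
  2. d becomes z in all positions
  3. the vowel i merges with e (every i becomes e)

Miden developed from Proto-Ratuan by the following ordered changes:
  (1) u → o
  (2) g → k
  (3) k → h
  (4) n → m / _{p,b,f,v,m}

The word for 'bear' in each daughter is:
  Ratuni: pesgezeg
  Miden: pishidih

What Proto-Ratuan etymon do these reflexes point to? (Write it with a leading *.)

Position 8: Ratuni has g, Miden has h. Ratuni preserves g here (none of its changes turn any other segment into g), so the proto-segment is *g.
Position 4: Ratuni has g, Miden has h. Ratuni preserves g here (none of its changes turn any other segment into g), so the proto-segment is *g.
Position 2: Ratuni has e, Miden has i. Miden preserves i here (none of its changes turn any other segment into i), so the proto-segment is *i.
This points to *pisgidig. Verify forward in each daughter:
Ratuni: start from *pisgidig.
  rule 1: no change — pisgidig
  rule 2 (unconditioned shift): pisgidig → pisgizig
  rule 3 (vowel merger): pisgizig → pesgezeg
  ⇒ Ratuni pesgezeg
Miden: *pisgidig
  pisgidig (rule 1 does not apply)
  pisgidig → piskidik   [unconditioned shift]
  piskidik → pishidih   [unconditioned shift]
  pishidih (rule 4 does not apply)
  giving Miden pishidih.
Only *pisgidig yields all of Ratuni pesgezeg, Miden pishidih.

*pisgidig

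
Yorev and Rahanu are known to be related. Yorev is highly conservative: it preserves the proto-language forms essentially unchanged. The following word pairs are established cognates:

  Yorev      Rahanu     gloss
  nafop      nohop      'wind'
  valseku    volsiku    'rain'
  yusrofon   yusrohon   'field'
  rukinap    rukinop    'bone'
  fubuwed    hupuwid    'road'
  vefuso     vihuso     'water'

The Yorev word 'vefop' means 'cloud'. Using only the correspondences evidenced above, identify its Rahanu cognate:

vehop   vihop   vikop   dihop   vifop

vihop

vefuso ~ vihuso — Yorev e corresponds to Rahanu i after a consonant, before a labial obstruent.
nafop ~ nohop, yusrofon ~ yusrohon — Yorev f corresponds to Rahanu h between vowels (before a back vowel).
Applying these to Yorev 'vefop':
  vefop → vifop   (e→i after a consonant, before a labial obstruent)
  vifop → vihop   (f→h between vowels (before a back vowel))
So the Rahanu cognate is 'vihop'.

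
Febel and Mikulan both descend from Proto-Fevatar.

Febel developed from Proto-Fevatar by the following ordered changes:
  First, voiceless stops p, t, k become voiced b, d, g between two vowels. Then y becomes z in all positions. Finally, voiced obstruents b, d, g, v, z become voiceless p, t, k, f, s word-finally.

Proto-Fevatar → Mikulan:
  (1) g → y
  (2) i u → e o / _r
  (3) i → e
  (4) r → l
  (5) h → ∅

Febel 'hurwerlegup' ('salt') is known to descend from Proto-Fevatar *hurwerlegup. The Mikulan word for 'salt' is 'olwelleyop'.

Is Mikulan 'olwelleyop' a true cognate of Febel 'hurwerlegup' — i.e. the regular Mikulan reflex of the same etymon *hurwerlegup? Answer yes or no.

no

Derive the expected Mikulan reflex of *hurwerlegup:
Mikulan: *hurwerlegup
  hurwerlegup → hurwerleyup   [unconditioned shift]
  hurwerleyup → horwerleyup   [pre-rhotic lowering]
  horwerleyup (rule 3 does not apply)
  horwerleyup → holwelleyup   [unconditioned shift]
  holwelleyup → olwelleyup   [h-loss]
  giving Mikulan olwelleyup.
The regular Mikulan reflex would be 'olwelleyup', but the attested form is 'olwelleyop'. The correspondence is irregular, so they are not cognates (the Mikulan form has a different source).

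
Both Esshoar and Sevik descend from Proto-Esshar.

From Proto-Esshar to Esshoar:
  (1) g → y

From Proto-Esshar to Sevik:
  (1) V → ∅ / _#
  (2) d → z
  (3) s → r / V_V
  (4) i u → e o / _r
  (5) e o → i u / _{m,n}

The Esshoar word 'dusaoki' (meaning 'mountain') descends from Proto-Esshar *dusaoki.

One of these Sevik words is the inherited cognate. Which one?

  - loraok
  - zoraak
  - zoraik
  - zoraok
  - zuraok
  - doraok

Sevik: start from *dusaoki.
  rule 1 (apocope): dusaoki → dusaok
  rule 2 (unconditioned shift): dusaok → zusaok
  rule 3 (rhotacism): zusaok → zuraok
  rule 4 (pre-rhotic lowering): zuraok → zoraok
  rule 5: no change — zoraok
  ⇒ Sevik zoraok
Only 'zoraok' matches the regular Sevik development of *dusaoki.

zoraok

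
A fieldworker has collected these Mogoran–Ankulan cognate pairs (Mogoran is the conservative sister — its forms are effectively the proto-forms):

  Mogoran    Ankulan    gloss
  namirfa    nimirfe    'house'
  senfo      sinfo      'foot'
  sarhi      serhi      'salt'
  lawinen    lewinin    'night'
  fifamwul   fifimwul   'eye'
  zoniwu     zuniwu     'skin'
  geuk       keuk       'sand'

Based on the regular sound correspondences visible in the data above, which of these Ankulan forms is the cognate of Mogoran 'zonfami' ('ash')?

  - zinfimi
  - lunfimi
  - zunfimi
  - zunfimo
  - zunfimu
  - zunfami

zoniwu ~ zuniwu — Mogoran o corresponds to Ankulan u after a consonant, before a nasal.
namirfa ~ nimirfe, fifamwul ~ fifimwul — Mogoran a corresponds to Ankulan i after a consonant, before a nasal.
Applying these to Mogoran 'zonfami':
  zonfami → zunfami   (o→u after a consonant, before a nasal)
  zunfami → zunfimi   (a→i after a consonant, before a nasal)
So the Ankulan cognate is 'zunfimi'.

zunfimi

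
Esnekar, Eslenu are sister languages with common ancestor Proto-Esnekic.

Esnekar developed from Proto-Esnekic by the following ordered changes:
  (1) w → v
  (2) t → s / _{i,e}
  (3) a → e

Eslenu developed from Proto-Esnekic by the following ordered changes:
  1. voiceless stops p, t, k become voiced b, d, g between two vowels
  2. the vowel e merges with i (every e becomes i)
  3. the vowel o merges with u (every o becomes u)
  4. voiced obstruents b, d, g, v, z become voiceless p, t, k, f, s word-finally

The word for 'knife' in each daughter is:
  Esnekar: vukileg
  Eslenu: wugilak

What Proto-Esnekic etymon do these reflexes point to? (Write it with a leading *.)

Position 6: Esnekar has e, Eslenu has a. Eslenu preserves a here (none of its changes turn any other segment into a), so the proto-segment is *a.
Position 1: Esnekar has v, Eslenu has w. Eslenu preserves w here (none of its changes turn any other segment into w), so the proto-segment is *w.
Position 7: Esnekar has g, Eslenu has k. Esnekar preserves g here (none of its changes turn any other segment into g), so the proto-segment is *g.
Continuing position by position gives *wukilag; check it forward:
Esnekar: *wukilag > vukilag > vukileg  (by unconditioned shift, vowel merger)
Eslenu: *wukilag > wugilag > wugilak  (by intervocalic voicing, final devoicing)
Only *wukilag yields all of Esnekar vukileg, Eslenu wugilak.

*wukilag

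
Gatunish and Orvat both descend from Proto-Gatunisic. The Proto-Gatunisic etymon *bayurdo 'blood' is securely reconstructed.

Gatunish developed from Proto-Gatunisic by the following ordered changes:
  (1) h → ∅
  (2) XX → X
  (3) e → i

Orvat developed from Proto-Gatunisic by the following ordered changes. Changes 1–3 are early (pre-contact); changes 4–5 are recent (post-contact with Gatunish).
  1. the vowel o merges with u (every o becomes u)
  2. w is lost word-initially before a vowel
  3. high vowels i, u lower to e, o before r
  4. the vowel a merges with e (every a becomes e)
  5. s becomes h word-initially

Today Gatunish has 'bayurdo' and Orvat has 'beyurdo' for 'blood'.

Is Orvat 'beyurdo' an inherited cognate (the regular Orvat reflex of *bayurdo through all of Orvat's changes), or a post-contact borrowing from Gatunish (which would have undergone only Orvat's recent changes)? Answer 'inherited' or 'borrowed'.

If inherited, *bayurdo would pass through all of Orvat's changes:
Orvat: *bayurdo
  bayurdo → bayurdu   [vowel merger]
  bayurdu (rule 2 does not apply)
  bayurdu → bayordu   [pre-rhotic lowering]
  bayordu → beyordu   [vowel merger]
  beyordu (rule 5 does not apply)
  giving Orvat beyordu.
If borrowed from Gatunish 'bayurdo' after the early changes, it would undergo only the recent ones:
  rule 4 (vowel merger): bayurdo → beyurdo
  rule 5 (debuccalisation): no change (beyurdo)
  ⇒ as a loan: beyurdo
Orvat 'beyurdo' matches the loan outcome 'beyurdo', not the inherited 'beyordu' — it skipped the early Orvat changes, so it was borrowed from Gatunish.

borrowed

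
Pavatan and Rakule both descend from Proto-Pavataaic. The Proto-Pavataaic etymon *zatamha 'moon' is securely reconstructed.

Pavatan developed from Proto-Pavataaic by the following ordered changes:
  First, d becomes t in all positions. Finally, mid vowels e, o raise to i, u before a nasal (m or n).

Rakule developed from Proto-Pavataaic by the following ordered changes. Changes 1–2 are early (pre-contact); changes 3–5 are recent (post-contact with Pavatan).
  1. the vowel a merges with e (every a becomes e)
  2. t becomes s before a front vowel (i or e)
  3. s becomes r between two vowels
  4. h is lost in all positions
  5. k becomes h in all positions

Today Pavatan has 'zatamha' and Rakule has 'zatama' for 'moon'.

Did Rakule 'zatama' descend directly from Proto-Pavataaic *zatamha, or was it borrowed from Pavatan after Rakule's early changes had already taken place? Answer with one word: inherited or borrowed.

borrowed

If inherited, *zatamha would pass through all of Rakule's changes:
Rakule: *zatamha
  zatamha → zetemhe   [vowel merger]
  zetemhe → zesemhe   [palatalisation]
  zesemhe → zeremhe   [rhotacism]
  zeremhe → zereme   [h-loss]
  zereme (rule 5 does not apply)
  giving Rakule zereme.
If borrowed from Pavatan 'zatamha' after the early changes, it would undergo only the recent ones:
  rule 3 (rhotacism): no change (zatamha)
  rule 4 (h-loss): zatamha → zatama
  rule 5 (unconditioned shift): no change (zatama)
  ⇒ as a loan: zatama
Rakule 'zatama' matches the loan outcome 'zatama', not the inherited 'zereme' — it skipped the early Rakule changes, so it was borrowed from Pavatan.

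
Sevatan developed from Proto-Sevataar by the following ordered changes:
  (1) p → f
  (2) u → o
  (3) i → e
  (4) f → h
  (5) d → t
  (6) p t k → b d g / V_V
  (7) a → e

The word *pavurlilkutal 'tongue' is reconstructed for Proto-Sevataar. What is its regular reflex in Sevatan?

Sevatan: *pavurlilkutal > favurlilkutal > favorlilkotal > favorlelkotal > havorlelkotal > havorlelkodal > hevorlelkodel  (by unconditioned shift, vowel merger, vowel merger, unconditioned shift, intervocalic voicing, vowel merger)

hevorlelkodel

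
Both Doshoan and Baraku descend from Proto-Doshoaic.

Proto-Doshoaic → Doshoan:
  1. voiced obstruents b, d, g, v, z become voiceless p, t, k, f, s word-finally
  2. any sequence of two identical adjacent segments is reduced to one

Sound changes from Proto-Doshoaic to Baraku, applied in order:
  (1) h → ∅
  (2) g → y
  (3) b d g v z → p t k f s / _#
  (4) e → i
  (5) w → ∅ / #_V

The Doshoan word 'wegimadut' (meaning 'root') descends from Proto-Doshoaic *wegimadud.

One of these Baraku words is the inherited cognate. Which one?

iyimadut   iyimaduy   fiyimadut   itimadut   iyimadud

iyimadut

Baraku: *wegimadud > weyimadud > weyimadut > wiyimadut > iyimadut  (by unconditioned shift, final devoicing, vowel merger, glide loss)
Only 'iyimadut' matches the regular Baraku development of *wegimadud.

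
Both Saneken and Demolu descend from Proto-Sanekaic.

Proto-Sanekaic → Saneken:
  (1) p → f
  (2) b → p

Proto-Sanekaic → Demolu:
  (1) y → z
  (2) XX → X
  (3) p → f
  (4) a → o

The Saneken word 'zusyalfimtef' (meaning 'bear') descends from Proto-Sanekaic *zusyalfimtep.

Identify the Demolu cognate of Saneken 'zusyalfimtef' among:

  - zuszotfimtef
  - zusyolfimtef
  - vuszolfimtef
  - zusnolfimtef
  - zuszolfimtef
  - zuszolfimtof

zuszolfimtef

Demolu: *zusyalfimtep
  zusyalfimtep → zuszalfimtep   [unconditioned shift]
  zuszalfimtep (rule 2 does not apply)
  zuszalfimtep → zuszalfimtef   [unconditioned shift]
  zuszalfimtef → zuszolfimtef   [vowel merger]
  giving Demolu zuszolfimtef.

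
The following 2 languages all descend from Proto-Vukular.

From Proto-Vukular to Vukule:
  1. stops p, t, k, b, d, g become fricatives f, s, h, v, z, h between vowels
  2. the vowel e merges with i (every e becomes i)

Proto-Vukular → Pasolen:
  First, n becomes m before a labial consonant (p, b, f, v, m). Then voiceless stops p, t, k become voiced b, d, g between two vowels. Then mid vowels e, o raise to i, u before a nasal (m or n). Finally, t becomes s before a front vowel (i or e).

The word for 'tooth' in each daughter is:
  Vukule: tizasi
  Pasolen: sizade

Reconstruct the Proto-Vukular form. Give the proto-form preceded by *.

Position 5: Vukule has s, Pasolen has d. Taking the neighbouring segments as reconstructed: Vukule s could go back to *t or *s; Pasolen d could go back to *t or *d — the one source consistent with every daughter is *t.
Position 6: Vukule has i, Pasolen has e. Pasolen preserves e here (none of its changes turn any other segment into e), so the proto-segment is *e.
Verify the candidate proto-form against each daughter:
Vukule: start from *tizate.
  rule 1 (intervocalic lenition): tizate → tizase
  rule 2 (vowel merger): tizase → tizasi
  ⇒ Vukule tizasi
Pasolen: *tizate > tizade > sizade  (by intervocalic voicing, palatalisation)
*tizate is the unique common source.

*tizate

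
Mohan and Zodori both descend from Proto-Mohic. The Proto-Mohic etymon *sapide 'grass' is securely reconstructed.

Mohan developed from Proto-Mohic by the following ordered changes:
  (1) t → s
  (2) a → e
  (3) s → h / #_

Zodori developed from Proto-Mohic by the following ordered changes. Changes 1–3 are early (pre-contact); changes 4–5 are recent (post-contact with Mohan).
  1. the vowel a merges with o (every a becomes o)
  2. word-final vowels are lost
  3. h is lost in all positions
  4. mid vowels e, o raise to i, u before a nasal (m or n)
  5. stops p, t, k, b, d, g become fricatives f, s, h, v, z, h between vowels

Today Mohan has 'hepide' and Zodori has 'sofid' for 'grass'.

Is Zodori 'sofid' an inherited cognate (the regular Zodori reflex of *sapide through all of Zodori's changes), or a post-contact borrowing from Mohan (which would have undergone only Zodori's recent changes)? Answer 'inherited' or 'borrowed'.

If inherited, *sapide would pass through all of Zodori's changes:
Zodori: *sapide > sopide > sopid > sofid  (by vowel merger, apocope, intervocalic lenition)
If borrowed from Mohan 'hepide' after the early changes, it would undergo only the recent ones:
  rule 4 (pre-nasal raising): no change (hepide)
  rule 5 (intervocalic lenition): hepide → hefize
  ⇒ as a loan: hefize
Zodori 'sofid' matches the inherited outcome exactly, so it is an inherited cognate, not a loan.

inherited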